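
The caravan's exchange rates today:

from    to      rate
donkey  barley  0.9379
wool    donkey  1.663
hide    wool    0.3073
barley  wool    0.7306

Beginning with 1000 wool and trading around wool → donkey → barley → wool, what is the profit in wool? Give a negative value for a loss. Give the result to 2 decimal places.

139.54

1000 wool × 1.663 = 1663 donkey
1663 donkey × 0.9379 = 1559.7277 barley
1559.7277 barley × 0.7306 = 1139.53705762 wool
Net change: 1139.53705762 − 1000 = 139.53705762 wool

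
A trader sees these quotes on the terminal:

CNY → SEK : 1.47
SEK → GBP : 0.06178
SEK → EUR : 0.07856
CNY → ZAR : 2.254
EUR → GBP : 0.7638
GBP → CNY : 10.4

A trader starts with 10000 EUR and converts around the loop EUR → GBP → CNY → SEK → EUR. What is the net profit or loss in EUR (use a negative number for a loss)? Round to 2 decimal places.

-826.57

10000 EUR × 0.7638 = 7638 GBP
7638 GBP × 10.4 = 79435.2 CNY
79435.2 CNY × 1.47 = 116769.744 SEK
116769.744 SEK × 0.07856 = 9173.43108864 EUR
Net change: 9173.43108864 − 10000 = -826.56891136 EUR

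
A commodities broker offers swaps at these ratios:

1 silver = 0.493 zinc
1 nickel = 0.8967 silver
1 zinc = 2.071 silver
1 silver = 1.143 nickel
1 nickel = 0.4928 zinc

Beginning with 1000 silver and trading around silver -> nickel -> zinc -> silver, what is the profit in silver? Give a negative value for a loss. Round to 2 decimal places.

1000 silver × 1.143 = 1143 nickel
1143 nickel × 0.4928 = 563.2704 zinc
563.2704 zinc × 2.071 = 1166.5329984 silver
Net change: 1166.5329984 − 1000 = 166.5329984 silver

166.53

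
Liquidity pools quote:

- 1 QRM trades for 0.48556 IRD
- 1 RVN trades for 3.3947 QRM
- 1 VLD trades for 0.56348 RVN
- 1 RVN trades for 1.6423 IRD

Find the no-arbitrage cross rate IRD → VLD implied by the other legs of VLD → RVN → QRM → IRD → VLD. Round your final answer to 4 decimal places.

1.0767

Known legs of the cycle: 0.56348 × 3.3947 × 0.48556 = 0.92880128817136
For no arbitrage the full-cycle product must be 1, so the missing rate is 1 / 0.92880128817136 ≈ 1.076657.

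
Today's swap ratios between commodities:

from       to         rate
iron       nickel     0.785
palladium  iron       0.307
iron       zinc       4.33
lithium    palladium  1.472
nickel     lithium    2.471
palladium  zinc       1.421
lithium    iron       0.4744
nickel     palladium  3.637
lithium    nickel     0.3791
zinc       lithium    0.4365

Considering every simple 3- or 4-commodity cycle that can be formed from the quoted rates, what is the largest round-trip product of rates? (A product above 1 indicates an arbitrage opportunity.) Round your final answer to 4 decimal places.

0.9202

iron→nickel→lithium→iron: 0.785 × 2.471 × 0.4744 = 0.92021
palladium→zinc→lithium→palladium: 1.421 × 0.4365 × 1.472 = 0.91303
iron→zinc→lithium→iron: 4.33 × 0.4365 × 0.4744 = 0.89664
iron→nickel→lithium→palladium→iron: 0.785 × 2.471 × 1.472 × 0.307 = 0.87657
iron→nickel→palladium→iron: 0.785 × 3.637 × 0.307 = 0.87650
palladium→zinc→lithium→nickel→palladium: 1.421 × 0.4365 × 0.3791 × 3.637 = 0.85522
iron→zinc→lithium→palladium→iron: 4.33 × 0.4365 × 1.472 × 0.307 = 0.85412
Maximum is iron→nickel→lithium→iron at 0.9202; no arbitrage — every cycle loses value.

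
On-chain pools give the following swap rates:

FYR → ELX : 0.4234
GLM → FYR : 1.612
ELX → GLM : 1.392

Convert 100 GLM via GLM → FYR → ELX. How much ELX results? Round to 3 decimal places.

68.252

100 GLM × 1.612 = 161.2 FYR
161.2 FYR × 0.4234 = 68.25208 ELX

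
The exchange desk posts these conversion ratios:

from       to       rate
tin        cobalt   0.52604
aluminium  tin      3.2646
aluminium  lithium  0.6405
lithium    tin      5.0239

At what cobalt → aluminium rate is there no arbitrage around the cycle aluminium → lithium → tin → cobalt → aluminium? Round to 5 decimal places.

Known legs of the cycle: 0.6405 × 5.0239 × 0.52604 = 1.692695694018
For no arbitrage the full-cycle product must be 1, so the missing rate is 1 / 1.692695694018 ≈ 0.5907736.

0.59077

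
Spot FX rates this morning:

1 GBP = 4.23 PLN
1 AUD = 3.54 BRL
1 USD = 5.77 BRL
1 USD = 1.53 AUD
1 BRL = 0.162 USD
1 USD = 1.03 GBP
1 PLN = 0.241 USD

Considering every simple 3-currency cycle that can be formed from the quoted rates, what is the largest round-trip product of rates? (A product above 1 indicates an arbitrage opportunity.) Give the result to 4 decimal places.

PLN→USD→GBP→PLN: 0.241 × 1.03 × 4.23 = 1.05001
AUD→BRL→USD→AUD: 3.54 × 0.162 × 1.53 = 0.87742
Maximum is PLN→USD→GBP→PLN at 1.0500; arbitrage exists.

1.0500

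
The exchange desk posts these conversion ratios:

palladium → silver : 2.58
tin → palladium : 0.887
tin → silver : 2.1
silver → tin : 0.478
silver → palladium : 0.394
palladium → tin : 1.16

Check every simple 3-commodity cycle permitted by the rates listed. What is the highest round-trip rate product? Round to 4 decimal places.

1.0939

tin→palladium→silver→tin: 0.887 × 2.58 × 0.478 = 1.09388
tin→silver→palladium→tin: 2.1 × 0.394 × 1.16 = 0.95978
Maximum is tin→palladium→silver→tin at 1.0939; arbitrage exists.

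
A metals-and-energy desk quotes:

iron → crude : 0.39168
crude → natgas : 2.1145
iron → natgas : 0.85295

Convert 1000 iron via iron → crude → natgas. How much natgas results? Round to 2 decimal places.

828.21

1000 iron × 0.39168 = 391.68 crude
391.68 crude × 2.1145 = 828.20736 natgas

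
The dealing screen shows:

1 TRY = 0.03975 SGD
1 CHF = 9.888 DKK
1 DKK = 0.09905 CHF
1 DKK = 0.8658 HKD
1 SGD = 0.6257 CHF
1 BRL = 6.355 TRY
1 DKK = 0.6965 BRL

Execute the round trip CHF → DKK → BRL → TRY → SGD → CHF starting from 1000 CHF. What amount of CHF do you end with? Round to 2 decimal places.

1000 CHF × 9.888 = 9888 DKK
9888 DKK × 0.6965 = 6886.992 BRL
6886.992 BRL × 6.355 = 43766.83416 TRY
43766.83416 TRY × 0.03975 = 1739.73165786 SGD
1739.73165786 SGD × 0.6257 = 1088.550098323002 CHF

1088.55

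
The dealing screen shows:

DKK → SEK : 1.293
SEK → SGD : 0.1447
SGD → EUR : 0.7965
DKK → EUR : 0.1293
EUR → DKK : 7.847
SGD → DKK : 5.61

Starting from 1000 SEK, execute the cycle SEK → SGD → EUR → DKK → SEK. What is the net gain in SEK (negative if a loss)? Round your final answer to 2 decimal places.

169.38

1000 SEK × 0.1447 = 144.7 SGD
144.7 SGD × 0.7965 = 115.25355 EUR
115.25355 EUR × 7.847 = 904.39460685 DKK
904.39460685 DKK × 1.293 = 1169.38222665705 SEK
Net change: 1169.38222665705 − 1000 = 169.38222665705 SEK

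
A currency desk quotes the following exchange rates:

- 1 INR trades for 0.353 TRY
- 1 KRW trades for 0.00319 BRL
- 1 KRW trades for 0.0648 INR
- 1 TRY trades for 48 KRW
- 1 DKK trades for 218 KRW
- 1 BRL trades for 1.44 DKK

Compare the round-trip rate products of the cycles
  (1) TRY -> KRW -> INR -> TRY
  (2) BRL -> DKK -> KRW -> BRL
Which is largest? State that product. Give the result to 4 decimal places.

1.0980

(1) 48 × 0.0648 × 0.353 = 1.09797
(2) 1.44 × 218 × 0.00319 = 1.00140
Highest is cycle (1) at 1.0980 (>1, arbitrage).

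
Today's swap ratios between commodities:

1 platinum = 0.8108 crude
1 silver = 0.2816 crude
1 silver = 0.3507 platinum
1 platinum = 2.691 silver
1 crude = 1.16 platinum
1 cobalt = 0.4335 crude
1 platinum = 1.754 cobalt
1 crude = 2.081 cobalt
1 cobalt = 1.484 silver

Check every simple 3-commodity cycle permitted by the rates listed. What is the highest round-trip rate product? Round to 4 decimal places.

0.9128

cobalt→silver→platinum→cobalt: 1.484 × 0.3507 × 1.754 = 0.91285
cobalt→crude→platinum→cobalt: 0.4335 × 1.16 × 1.754 = 0.88202
silver→crude→platinum→silver: 0.2816 × 1.16 × 2.691 = 0.87903
cobalt→silver→crude→cobalt: 1.484 × 0.2816 × 2.081 = 0.86964
Maximum is cobalt→silver→platinum→cobalt at 0.9128; no arbitrage — every cycle loses value.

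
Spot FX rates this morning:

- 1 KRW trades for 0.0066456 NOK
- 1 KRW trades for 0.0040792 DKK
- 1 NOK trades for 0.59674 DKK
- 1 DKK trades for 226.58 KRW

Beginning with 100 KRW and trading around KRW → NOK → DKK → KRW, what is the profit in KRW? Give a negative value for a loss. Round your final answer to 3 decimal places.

-10.145

100 KRW × 0.0066456 = 0.66456 NOK
0.66456 NOK × 0.59674 = 0.3965695344 DKK
0.3965695344 DKK × 226.58 = 89.854725104352 KRW
Net change: 89.854725104352 − 100 = -10.145274895648 KRW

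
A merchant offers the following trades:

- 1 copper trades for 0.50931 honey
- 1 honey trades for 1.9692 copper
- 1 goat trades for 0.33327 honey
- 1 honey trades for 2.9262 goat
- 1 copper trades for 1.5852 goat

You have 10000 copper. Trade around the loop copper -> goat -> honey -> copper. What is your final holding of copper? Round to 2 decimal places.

10403.28

10000 copper × 1.5852 = 15852 goat
15852 goat × 0.33327 = 5282.99604 honey
5282.99604 honey × 1.9692 = 10403.275801968 copper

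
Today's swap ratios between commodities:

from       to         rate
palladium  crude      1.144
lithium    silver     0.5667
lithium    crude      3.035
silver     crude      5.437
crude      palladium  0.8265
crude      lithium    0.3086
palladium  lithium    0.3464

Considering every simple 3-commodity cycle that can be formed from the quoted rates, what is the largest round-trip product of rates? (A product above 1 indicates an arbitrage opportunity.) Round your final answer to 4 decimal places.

0.9508

crude→lithium→silver→crude: 0.3086 × 0.5667 × 5.437 = 0.95084
crude→palladium→lithium→crude: 0.8265 × 0.3464 × 3.035 = 0.86892
Maximum is crude→lithium→silver→crude at 0.9508; no arbitrage — every cycle loses value.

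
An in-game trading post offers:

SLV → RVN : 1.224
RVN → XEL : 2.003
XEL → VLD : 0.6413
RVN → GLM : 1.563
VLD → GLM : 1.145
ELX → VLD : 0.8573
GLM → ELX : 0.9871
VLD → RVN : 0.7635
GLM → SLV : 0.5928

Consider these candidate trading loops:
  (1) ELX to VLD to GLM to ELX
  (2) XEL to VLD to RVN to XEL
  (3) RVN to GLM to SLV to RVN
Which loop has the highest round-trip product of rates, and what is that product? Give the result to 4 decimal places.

1.1341

(1) 0.8573 × 1.145 × 0.9871 = 0.96895
(2) 0.6413 × 0.7635 × 2.003 = 0.98073
(3) 1.563 × 0.5928 × 1.224 = 1.13409
Highest is cycle (3) at 1.1341 (>1, arbitrage).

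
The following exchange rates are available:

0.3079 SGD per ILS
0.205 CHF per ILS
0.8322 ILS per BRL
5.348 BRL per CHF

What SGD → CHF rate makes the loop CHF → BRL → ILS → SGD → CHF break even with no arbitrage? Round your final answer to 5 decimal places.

0.72975

Known legs of the cycle: 5.348 × 0.8322 × 0.3079 = 1.37034146424
For no arbitrage the full-cycle product must be 1, so the missing rate is 1 / 1.37034146424 ≈ 0.7297451.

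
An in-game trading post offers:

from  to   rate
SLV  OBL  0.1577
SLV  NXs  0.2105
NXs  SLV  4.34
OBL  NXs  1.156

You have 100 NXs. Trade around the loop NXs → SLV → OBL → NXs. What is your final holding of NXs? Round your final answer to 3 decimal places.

79.119

100 NXs × 4.34 = 434 SLV
434 SLV × 0.1577 = 68.4418 OBL
68.4418 OBL × 1.156 = 79.1187208 NXs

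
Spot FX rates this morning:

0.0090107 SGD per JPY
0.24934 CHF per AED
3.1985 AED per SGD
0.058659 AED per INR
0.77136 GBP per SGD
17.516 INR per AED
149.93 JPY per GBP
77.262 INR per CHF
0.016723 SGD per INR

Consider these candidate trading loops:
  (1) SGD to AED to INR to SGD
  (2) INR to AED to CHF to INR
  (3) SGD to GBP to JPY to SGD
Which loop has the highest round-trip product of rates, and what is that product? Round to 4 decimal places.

1.1300

(1) 3.1985 × 17.516 × 0.016723 = 0.93690
(2) 0.058659 × 0.24934 × 77.262 = 1.13004
(3) 0.77136 × 149.93 × 0.0090107 = 1.04209
Highest is cycle (2) at 1.1300 (>1, arbitrage).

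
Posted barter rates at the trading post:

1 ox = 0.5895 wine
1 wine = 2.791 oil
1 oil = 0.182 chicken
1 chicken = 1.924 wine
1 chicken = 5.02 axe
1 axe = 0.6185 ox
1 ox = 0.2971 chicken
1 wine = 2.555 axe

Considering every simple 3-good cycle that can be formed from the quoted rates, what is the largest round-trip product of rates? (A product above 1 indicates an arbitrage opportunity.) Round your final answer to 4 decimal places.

wine→oil→chicken→wine: 2.791 × 0.182 × 1.924 = 0.97732
wine→axe→ox→wine: 2.555 × 0.6185 × 0.5895 = 0.93157
chicken→axe→ox→chicken: 5.02 × 0.6185 × 0.2971 = 0.92246
Maximum is wine→oil→chicken→wine at 0.9773; no arbitrage — every cycle loses value.

0.9773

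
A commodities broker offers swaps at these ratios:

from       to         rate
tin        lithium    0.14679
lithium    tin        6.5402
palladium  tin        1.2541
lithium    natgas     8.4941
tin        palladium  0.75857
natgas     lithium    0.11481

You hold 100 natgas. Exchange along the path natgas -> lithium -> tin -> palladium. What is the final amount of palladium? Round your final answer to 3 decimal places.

100 natgas × 0.11481 = 11.481 lithium
11.481 lithium × 6.5402 = 75.0880362 tin
75.0880362 tin × 0.75857 = 56.959531620234 palladium

56.960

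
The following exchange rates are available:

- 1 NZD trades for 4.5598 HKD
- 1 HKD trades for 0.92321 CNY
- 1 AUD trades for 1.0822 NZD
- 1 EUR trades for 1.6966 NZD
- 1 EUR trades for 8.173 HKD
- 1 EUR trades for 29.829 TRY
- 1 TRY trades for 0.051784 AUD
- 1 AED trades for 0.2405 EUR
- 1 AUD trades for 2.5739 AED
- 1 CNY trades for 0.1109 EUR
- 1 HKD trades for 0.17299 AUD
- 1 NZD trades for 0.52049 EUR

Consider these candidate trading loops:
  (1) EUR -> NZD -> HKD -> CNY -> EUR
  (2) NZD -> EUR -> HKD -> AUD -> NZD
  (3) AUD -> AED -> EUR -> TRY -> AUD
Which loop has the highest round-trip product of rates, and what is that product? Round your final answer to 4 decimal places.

0.9562

(1) 1.6966 × 4.5598 × 0.92321 × 0.1109 = 0.79206
(2) 0.52049 × 8.173 × 0.17299 × 1.0822 = 0.79638
(3) 2.5739 × 0.2405 × 29.829 × 0.051784 = 0.95618
Highest is cycle (3) at 0.9562 (≤1, no arbitrage).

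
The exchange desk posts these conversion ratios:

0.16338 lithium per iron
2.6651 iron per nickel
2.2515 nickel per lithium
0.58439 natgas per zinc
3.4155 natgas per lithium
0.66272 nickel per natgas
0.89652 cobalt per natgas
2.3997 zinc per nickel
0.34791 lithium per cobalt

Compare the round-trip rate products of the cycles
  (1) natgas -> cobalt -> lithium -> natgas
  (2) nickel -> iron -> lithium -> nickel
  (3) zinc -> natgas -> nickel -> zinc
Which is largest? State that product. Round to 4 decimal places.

1.0653

(1) 0.89652 × 0.34791 × 3.4155 = 1.06532
(2) 2.6651 × 0.16338 × 2.2515 = 0.98036
(3) 0.58439 × 0.66272 × 2.3997 = 0.92937
Highest is cycle (1) at 1.0653 (>1, arbitrage).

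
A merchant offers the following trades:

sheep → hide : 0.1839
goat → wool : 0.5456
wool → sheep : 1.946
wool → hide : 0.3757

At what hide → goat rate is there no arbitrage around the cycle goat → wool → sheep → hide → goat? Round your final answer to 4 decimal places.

Known legs of the cycle: 0.5456 × 1.946 × 0.1839 = 0.19525354464
For no arbitrage the full-cycle product must be 1, so the missing rate is 1 / 0.19525354464 ≈ 5.121546.

5.1215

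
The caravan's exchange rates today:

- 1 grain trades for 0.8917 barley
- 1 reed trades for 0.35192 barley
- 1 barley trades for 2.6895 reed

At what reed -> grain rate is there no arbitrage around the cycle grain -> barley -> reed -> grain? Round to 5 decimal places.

0.41697

Known legs of the cycle: 0.8917 × 2.6895 = 2.39822715
For no arbitrage the full-cycle product must be 1, so the missing rate is 1 / 2.39822715 ≈ 0.4169747.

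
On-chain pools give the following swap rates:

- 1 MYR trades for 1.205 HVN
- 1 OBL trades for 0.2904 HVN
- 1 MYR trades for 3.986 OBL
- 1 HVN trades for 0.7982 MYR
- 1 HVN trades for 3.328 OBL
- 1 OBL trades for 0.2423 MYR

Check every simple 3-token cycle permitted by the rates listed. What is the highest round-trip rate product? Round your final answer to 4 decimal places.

OBL→MYR→HVN→OBL: 0.2423 × 1.205 × 3.328 = 0.97168
OBL→HVN→MYR→OBL: 0.2904 × 0.7982 × 3.986 = 0.92394
Maximum is OBL→MYR→HVN→OBL at 0.9717; no arbitrage — every cycle loses value.

0.9717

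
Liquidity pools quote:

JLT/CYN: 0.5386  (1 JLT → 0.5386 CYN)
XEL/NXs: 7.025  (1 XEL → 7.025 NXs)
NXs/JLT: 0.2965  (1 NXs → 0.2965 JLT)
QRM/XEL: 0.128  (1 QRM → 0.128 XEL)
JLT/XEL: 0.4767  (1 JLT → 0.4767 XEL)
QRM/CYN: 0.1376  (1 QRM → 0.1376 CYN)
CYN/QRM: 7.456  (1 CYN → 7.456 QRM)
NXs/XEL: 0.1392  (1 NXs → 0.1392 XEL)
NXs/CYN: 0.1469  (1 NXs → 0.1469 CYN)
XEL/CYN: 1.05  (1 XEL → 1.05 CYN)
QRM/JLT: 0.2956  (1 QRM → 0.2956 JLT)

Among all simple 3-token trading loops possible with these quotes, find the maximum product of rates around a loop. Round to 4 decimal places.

JLT→CYN→QRM→JLT: 0.5386 × 7.456 × 0.2956 = 1.18707
XEL→CYN→QRM→XEL: 1.05 × 7.456 × 0.128 = 1.00209
NXs→JLT→XEL→NXs: 0.2965 × 0.4767 × 7.025 = 0.99292
Maximum is JLT→CYN→QRM→JLT at 1.1871; arbitrage exists.

1.1871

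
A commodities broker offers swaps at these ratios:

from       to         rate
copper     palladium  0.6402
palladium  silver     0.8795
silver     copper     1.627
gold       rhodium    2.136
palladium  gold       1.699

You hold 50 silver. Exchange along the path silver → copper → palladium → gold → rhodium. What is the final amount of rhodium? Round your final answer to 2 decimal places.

189.00

50 silver × 1.627 = 81.35 copper
81.35 copper × 0.6402 = 52.08027 palladium
52.08027 palladium × 1.699 = 88.48437873 gold
88.48437873 gold × 2.136 = 189.00263296728 rhodium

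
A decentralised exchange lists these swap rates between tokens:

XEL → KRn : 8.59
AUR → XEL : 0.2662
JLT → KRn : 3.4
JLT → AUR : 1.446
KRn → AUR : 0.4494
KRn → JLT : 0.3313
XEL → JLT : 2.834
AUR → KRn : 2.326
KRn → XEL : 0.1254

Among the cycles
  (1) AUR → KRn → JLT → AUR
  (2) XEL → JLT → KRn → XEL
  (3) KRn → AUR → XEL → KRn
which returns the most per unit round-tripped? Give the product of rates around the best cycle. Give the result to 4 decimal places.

1.2083

(1) 2.326 × 0.3313 × 1.446 = 1.11429
(2) 2.834 × 3.4 × 0.1254 = 1.20830
(3) 0.4494 × 0.2662 × 8.59 = 1.02762
Highest is cycle (2) at 1.2083 (>1, arbitrage).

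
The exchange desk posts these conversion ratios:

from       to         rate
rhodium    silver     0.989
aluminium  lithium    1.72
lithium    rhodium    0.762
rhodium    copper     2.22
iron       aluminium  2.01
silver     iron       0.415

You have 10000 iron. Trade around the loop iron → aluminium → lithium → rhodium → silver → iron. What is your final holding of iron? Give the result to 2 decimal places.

10812.44

10000 iron × 2.01 = 20100 aluminium
20100 aluminium × 1.72 = 34572 lithium
34572 lithium × 0.762 = 26343.864 rhodium
26343.864 rhodium × 0.989 = 26054.081496 silver
26054.081496 silver × 0.415 = 10812.44382084 iron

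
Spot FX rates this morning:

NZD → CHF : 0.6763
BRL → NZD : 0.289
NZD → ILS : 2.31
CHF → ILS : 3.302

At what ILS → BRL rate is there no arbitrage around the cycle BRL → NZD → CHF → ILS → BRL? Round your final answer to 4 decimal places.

1.5495

Known legs of the cycle: 0.289 × 0.6763 × 3.302 = 0.6453782114
For no arbitrage the full-cycle product must be 1, so the missing rate is 1 / 0.6453782114 ≈ 1.549479.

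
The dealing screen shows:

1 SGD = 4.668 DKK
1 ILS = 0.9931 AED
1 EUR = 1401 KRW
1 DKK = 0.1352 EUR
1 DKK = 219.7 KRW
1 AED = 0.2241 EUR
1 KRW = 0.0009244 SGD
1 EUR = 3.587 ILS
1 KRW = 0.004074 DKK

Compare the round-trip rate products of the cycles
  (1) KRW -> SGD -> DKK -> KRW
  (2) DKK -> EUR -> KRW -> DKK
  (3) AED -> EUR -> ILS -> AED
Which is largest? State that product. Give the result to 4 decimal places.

0.9480

(1) 0.0009244 × 4.668 × 219.7 = 0.94803
(2) 0.1352 × 1401 × 0.004074 = 0.77168
(3) 0.2241 × 3.587 × 0.9931 = 0.79830
Highest is cycle (1) at 0.9480 (≤1, no arbitrage).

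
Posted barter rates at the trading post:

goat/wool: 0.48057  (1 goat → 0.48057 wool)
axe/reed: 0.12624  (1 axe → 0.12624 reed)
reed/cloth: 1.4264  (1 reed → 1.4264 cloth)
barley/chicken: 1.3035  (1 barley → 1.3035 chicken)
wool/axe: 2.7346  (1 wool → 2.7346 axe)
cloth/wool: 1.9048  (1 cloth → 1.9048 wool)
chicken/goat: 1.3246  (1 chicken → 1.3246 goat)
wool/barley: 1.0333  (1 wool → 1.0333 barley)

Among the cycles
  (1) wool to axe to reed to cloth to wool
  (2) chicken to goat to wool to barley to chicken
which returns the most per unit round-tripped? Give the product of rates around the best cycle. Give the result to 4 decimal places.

0.9380

(1) 2.7346 × 0.12624 × 1.4264 × 1.9048 = 0.93795
(2) 1.3246 × 0.48057 × 1.0333 × 1.3035 = 0.85739
Highest is cycle (1) at 0.9380 (≤1, no arbitrage).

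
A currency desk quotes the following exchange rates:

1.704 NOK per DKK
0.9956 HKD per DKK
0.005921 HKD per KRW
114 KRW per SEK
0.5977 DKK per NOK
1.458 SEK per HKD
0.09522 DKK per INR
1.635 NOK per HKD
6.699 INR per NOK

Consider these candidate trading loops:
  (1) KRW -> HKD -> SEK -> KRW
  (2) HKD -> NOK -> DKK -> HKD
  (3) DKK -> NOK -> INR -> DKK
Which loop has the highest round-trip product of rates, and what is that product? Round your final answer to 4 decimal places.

1.0869

(1) 0.005921 × 1.458 × 114 = 0.98414
(2) 1.635 × 0.5977 × 0.9956 = 0.97294
(3) 1.704 × 6.699 × 0.09522 = 1.08695
Highest is cycle (3) at 1.0869 (>1, arbitrage).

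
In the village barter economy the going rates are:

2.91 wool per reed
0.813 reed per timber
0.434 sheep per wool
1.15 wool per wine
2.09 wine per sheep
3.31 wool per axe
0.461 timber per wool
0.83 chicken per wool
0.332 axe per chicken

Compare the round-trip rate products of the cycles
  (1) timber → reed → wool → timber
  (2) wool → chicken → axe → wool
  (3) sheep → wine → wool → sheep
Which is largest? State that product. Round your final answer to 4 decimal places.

(1) 0.813 × 2.91 × 0.461 = 1.09065
(2) 0.83 × 0.332 × 3.31 = 0.91210
(3) 2.09 × 1.15 × 0.434 = 1.04312
Highest is cycle (1) at 1.0906 (>1, arbitrage).

1.0906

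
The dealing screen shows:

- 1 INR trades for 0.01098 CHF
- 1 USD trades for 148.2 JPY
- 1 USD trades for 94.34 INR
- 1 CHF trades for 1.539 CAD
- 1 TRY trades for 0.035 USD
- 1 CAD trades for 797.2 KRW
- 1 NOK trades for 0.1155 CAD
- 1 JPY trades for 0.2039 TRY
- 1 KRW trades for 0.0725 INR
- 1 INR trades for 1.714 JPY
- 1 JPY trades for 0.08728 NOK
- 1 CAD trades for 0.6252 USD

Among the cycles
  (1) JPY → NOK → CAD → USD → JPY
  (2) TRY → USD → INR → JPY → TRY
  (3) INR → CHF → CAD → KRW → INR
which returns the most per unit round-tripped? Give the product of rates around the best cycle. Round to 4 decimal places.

(1) 0.08728 × 0.1155 × 0.6252 × 148.2 = 0.93404
(2) 0.035 × 94.34 × 1.714 × 0.2039 = 1.15396
(3) 0.01098 × 1.539 × 797.2 × 0.0725 = 0.97667
Highest is cycle (2) at 1.1540 (>1, arbitrage).

1.1540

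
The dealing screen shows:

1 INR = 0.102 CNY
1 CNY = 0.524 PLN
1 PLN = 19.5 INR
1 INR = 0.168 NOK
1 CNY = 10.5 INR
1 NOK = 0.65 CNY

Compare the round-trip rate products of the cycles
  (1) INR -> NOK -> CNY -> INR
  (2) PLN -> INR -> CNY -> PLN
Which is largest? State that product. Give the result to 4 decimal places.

1.1466

(1) 0.168 × 0.65 × 10.5 = 1.14660
(2) 19.5 × 0.102 × 0.524 = 1.04224
Highest is cycle (1) at 1.1466 (>1, arbitrage).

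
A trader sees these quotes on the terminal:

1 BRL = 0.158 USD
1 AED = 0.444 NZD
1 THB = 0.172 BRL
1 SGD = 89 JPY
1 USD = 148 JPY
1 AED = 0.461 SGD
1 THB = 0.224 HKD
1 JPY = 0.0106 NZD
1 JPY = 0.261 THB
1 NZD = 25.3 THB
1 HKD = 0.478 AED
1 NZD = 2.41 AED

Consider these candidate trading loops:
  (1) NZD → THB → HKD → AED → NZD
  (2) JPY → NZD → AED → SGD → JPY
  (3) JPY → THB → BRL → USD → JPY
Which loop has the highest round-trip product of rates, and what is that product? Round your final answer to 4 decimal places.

(1) 25.3 × 0.224 × 0.478 × 0.444 = 1.20276
(2) 0.0106 × 2.41 × 0.461 × 89 = 1.04813
(3) 0.261 × 0.172 × 0.158 × 148 = 1.04975
Highest is cycle (1) at 1.2028 (>1, arbitrage).

1.2028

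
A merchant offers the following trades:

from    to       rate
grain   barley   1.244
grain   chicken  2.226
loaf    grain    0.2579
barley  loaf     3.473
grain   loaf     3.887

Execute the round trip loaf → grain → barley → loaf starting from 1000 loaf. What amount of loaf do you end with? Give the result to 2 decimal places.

1000 loaf × 0.2579 = 257.9 grain
257.9 grain × 1.244 = 320.8276 barley
320.8276 barley × 3.473 = 1114.2342548 loaf

1114.23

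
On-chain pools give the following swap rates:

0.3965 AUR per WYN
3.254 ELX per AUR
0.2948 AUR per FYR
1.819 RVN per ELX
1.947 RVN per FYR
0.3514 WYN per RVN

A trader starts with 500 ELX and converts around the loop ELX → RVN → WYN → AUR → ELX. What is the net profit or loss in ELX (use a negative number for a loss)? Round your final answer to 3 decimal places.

500 ELX × 1.819 = 909.5 RVN
909.5 RVN × 0.3514 = 319.5983 WYN
319.5983 WYN × 0.3965 = 126.72072595 AUR
126.72072595 AUR × 3.254 = 412.3492422413 ELX
Net change: 412.3492422413 − 500 = -87.6507577587 ELX

-87.651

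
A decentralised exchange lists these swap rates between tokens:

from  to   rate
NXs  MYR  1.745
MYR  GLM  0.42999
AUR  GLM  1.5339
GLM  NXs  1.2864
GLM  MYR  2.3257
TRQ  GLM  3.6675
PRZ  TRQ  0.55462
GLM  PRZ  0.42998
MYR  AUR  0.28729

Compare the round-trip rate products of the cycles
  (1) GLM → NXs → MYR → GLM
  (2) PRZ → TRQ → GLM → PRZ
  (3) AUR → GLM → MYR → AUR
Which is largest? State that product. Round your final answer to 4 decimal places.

(1) 1.2864 × 1.745 × 0.42999 = 0.96523
(2) 0.55462 × 3.6675 × 0.42998 = 0.87461
(3) 1.5339 × 2.3257 × 0.28729 = 1.02488
Highest is cycle (3) at 1.0249 (>1, arbitrage).

1.0249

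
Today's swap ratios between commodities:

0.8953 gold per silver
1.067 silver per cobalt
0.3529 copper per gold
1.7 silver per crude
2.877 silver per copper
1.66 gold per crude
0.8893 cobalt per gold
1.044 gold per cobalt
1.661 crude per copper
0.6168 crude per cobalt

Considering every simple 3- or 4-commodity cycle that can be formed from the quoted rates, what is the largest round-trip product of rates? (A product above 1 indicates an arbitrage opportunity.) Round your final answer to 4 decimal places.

gold→copper→crude→gold: 0.3529 × 1.661 × 1.66 = 0.97304
cobalt→crude→gold→cobalt: 0.6168 × 1.66 × 0.8893 = 0.91054
gold→copper→silver→gold: 0.3529 × 2.877 × 0.8953 = 0.90899
gold→copper→crude→silver→gold: 0.3529 × 1.661 × 1.7 × 0.8953 = 0.89215
cobalt→silver→gold→cobalt: 1.067 × 0.8953 × 0.8893 = 0.84954
cobalt→crude→silver→gold→cobalt: 0.6168 × 1.7 × 0.8953 × 0.8893 = 0.83485
Maximum is gold→copper→crude→gold at 0.9730; no arbitrage — every cycle loses value.

0.9730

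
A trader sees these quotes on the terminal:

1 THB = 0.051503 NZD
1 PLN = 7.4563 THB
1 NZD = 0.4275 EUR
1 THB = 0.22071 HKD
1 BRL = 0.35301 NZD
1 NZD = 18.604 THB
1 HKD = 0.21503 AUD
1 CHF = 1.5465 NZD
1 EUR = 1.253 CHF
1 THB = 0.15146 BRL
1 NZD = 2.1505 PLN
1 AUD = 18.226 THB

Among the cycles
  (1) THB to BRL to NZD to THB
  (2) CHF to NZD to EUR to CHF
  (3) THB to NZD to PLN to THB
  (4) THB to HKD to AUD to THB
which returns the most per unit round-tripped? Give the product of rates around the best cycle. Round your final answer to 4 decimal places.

(1) 0.15146 × 0.35301 × 18.604 = 0.99470
(2) 1.5465 × 0.4275 × 1.253 = 0.82839
(3) 0.051503 × 2.1505 × 7.4563 = 0.82584
(4) 0.22071 × 0.21503 × 18.226 = 0.86499
Highest is cycle (1) at 0.9947 (≤1, no arbitrage).

0.9947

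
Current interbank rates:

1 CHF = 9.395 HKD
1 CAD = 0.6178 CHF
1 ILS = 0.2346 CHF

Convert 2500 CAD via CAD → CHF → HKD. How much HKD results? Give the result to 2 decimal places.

2500 CAD × 0.6178 = 1544.5 CHF
1544.5 CHF × 9.395 = 14510.5775 HKD

14510.58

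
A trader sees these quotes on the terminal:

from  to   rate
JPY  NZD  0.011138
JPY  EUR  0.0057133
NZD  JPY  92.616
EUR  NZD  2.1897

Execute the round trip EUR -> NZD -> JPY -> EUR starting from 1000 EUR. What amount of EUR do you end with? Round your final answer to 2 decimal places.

1158.66

1000 EUR × 2.1897 = 2189.7 NZD
2189.7 NZD × 92.616 = 202801.2552 JPY
202801.2552 JPY × 0.0057133 = 1158.66441133416 EUR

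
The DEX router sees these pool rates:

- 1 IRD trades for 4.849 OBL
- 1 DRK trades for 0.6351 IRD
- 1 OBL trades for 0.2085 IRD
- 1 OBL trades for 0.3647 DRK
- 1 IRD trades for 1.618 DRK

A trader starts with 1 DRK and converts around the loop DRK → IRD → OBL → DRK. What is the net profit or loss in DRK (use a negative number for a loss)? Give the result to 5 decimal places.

0.12313

1 DRK × 0.6351 = 0.6351 IRD
0.6351 IRD × 4.849 = 3.0795999 OBL
3.0795999 OBL × 0.3647 = 1.12313008353 DRK
Net change: 1.12313008353 − 1 = 0.12313008353 DRK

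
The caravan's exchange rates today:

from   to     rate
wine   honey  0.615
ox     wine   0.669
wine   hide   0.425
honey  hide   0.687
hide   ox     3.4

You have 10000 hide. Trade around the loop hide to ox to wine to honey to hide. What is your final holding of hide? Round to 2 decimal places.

9610.30

10000 hide × 3.4 = 34000 ox
34000 ox × 0.669 = 22746 wine
22746 wine × 0.615 = 13988.79 honey
13988.79 honey × 0.687 = 9610.29873 hide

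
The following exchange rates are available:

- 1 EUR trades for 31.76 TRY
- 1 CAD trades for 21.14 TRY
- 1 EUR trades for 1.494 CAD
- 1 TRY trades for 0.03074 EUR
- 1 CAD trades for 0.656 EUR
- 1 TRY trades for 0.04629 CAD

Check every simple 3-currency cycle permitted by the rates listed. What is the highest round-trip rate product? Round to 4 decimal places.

EUR→CAD→TRY→EUR: 1.494 × 21.14 × 0.03074 = 0.97087
EUR→TRY→CAD→EUR: 31.76 × 0.04629 × 0.656 = 0.96443
Maximum is EUR→CAD→TRY→EUR at 0.9709; no arbitrage — every cycle loses value.

0.9709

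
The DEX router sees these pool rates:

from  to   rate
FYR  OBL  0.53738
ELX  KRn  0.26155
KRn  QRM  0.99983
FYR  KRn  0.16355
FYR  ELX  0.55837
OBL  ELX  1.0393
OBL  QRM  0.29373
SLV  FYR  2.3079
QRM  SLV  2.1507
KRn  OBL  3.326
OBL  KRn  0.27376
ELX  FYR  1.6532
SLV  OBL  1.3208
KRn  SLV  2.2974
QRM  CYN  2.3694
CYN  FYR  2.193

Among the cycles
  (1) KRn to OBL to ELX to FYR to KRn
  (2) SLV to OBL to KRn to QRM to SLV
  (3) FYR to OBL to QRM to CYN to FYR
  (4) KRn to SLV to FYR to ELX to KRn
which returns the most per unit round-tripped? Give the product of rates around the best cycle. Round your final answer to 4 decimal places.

0.9346

(1) 3.326 × 1.0393 × 1.6532 × 0.16355 = 0.93463
(2) 1.3208 × 0.27376 × 0.99983 × 2.1507 = 0.77752
(3) 0.53738 × 0.29373 × 2.3694 × 2.193 = 0.82018
(4) 2.2974 × 2.3079 × 0.55837 × 0.26155 = 0.77434
Highest is cycle (1) at 0.9346 (≤1, no arbitrage).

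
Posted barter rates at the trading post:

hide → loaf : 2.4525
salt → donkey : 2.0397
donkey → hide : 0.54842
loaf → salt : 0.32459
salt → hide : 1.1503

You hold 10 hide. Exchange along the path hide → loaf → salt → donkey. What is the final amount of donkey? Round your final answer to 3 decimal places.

16.237

10 hide × 2.4525 = 24.525 loaf
24.525 loaf × 0.32459 = 7.96056975 salt
7.96056975 salt × 2.0397 = 16.237174119075 donkey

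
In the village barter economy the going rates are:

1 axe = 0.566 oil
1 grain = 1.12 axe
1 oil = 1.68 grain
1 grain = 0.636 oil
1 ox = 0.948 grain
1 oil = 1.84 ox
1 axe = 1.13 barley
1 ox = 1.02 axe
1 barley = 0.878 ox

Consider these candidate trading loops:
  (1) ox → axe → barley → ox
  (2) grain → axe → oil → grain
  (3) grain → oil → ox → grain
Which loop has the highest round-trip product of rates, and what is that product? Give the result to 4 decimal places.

1.1094

(1) 1.02 × 1.13 × 0.878 = 1.01198
(2) 1.12 × 0.566 × 1.68 = 1.06499
(3) 0.636 × 1.84 × 0.948 = 1.10939
Highest is cycle (3) at 1.1094 (>1, arbitrage).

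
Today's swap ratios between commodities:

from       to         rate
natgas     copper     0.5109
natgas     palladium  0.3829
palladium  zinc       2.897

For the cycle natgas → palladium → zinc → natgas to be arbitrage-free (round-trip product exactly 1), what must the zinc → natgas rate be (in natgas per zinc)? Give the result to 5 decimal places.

Known legs of the cycle: 0.3829 × 2.897 = 1.1092613
For no arbitrage the full-cycle product must be 1, so the missing rate is 1 / 1.1092613 ≈ 0.9015008.

0.90150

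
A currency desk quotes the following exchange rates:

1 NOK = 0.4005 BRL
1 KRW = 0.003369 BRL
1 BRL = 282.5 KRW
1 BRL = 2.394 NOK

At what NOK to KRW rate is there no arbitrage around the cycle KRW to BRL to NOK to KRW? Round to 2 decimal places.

Known legs of the cycle: 0.003369 × 2.394 = 0.008065386
For no arbitrage the full-cycle product must be 1, so the missing rate is 1 / 0.008065386 ≈ 123.9866.

123.99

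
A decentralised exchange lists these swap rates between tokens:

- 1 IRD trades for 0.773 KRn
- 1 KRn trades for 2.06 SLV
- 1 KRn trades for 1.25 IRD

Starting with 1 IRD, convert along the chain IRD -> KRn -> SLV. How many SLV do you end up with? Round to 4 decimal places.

1.5924

1 IRD × 0.773 = 0.773 KRn
0.773 KRn × 2.06 = 1.59238 SLV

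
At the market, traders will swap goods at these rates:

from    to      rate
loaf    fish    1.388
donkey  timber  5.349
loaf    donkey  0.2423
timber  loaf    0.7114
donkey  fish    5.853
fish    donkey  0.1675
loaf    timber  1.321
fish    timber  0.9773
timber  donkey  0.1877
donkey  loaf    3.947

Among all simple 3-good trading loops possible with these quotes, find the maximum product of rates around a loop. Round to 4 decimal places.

1.0737

fish→timber→donkey→fish: 0.9773 × 0.1877 × 5.853 = 1.07367
donkey→loaf→timber→donkey: 3.947 × 1.321 × 0.1877 = 0.97867
fish→timber→loaf→fish: 0.9773 × 0.7114 × 1.388 = 0.96501
donkey→timber→loaf→donkey: 5.349 × 0.7114 × 0.2423 = 0.92202
fish→donkey→loaf→fish: 0.1675 × 3.947 × 1.388 = 0.91764
Maximum is fish→timber→donkey→fish at 1.0737; arbitrage exists.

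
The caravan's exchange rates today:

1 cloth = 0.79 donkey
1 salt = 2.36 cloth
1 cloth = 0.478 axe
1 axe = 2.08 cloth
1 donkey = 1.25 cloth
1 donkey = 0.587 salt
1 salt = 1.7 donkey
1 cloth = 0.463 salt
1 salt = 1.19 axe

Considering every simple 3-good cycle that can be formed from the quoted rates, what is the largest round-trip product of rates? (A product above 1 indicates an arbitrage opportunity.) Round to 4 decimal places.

cloth→salt→axe→cloth: 0.463 × 1.19 × 2.08 = 1.14602
donkey→salt→cloth→donkey: 0.587 × 2.36 × 0.79 = 1.09440
donkey→cloth→salt→donkey: 1.25 × 0.463 × 1.7 = 0.98388
Maximum is cloth→salt→axe→cloth at 1.1460; arbitrage exists.

1.1460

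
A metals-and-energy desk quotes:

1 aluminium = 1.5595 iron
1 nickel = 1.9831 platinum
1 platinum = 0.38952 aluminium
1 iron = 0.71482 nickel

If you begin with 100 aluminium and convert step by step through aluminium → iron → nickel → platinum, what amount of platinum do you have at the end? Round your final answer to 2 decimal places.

100 aluminium × 1.5595 = 155.95 iron
155.95 iron × 0.71482 = 111.476179 nickel
111.476179 nickel × 1.9831 = 221.0684105749 platinum

221.07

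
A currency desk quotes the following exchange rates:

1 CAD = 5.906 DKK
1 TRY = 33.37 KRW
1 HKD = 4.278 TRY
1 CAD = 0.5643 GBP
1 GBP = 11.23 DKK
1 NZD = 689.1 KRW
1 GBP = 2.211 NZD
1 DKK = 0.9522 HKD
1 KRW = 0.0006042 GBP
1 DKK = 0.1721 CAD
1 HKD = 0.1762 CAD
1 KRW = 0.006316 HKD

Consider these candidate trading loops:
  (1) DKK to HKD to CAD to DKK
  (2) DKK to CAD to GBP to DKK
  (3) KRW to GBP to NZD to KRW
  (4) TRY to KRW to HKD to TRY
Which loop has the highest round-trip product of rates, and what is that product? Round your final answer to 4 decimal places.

(1) 0.9522 × 0.1762 × 5.906 = 0.99089
(2) 0.1721 × 0.5643 × 11.23 = 1.09061
(3) 0.0006042 × 2.211 × 689.1 = 0.92056
(4) 33.37 × 0.006316 × 4.278 = 0.90165
Highest is cycle (2) at 1.0906 (>1, arbitrage).

1.0906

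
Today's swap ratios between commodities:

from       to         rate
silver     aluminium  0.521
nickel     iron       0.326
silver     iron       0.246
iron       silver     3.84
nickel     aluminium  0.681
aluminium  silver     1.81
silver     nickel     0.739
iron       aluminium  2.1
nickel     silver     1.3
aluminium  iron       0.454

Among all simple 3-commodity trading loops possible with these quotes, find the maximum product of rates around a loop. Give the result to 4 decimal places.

0.9350

aluminium→silver→iron→aluminium: 1.81 × 0.246 × 2.1 = 0.93505
nickel→iron→silver→nickel: 0.326 × 3.84 × 0.739 = 0.92511
nickel→aluminium→silver→nickel: 0.681 × 1.81 × 0.739 = 0.91090
aluminium→iron→silver→aluminium: 0.454 × 3.84 × 0.521 = 0.90829
Maximum is aluminium→silver→iron→aluminium at 0.9350; no arbitrage — every cycle loses value.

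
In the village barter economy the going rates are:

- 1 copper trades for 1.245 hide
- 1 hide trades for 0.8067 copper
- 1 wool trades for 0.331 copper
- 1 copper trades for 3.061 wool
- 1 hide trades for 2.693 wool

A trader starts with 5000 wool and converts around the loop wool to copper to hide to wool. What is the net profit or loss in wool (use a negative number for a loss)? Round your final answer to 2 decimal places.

5000 wool × 0.331 = 1655 copper
1655 copper × 1.245 = 2060.475 hide
2060.475 hide × 2.693 = 5548.859175 wool
Net change: 5548.859175 − 5000 = 548.859175 wool

548.86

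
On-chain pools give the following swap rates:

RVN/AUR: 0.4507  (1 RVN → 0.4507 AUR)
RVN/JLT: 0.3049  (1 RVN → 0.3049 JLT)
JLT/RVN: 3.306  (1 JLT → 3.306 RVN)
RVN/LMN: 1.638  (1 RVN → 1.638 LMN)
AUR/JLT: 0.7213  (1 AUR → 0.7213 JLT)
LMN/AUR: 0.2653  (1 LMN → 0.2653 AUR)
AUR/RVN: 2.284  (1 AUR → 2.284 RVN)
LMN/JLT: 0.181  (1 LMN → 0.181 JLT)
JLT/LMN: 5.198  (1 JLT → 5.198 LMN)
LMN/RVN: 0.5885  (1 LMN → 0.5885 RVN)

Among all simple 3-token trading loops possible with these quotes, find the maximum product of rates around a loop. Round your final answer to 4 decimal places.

1.0747

RVN→AUR→JLT→RVN: 0.4507 × 0.7213 × 3.306 = 1.07475
LMN→AUR→JLT→LMN: 0.2653 × 0.7213 × 5.198 = 0.99469
LMN→AUR→RVN→LMN: 0.2653 × 2.284 × 1.638 = 0.99254
LMN→JLT→RVN→LMN: 0.181 × 3.306 × 1.638 = 0.98016
LMN→RVN→JLT→LMN: 0.5885 × 0.3049 × 5.198 = 0.93270
Maximum is RVN→AUR→JLT→RVN at 1.0747; arbitrage exists.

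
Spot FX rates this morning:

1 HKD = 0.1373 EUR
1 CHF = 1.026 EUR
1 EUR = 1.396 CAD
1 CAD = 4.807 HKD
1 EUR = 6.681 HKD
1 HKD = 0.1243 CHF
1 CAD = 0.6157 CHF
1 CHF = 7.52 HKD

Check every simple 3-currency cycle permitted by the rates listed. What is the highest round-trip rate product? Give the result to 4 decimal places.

CAD→HKD→EUR→CAD: 4.807 × 0.1373 × 1.396 = 0.92136
CAD→CHF→EUR→CAD: 0.6157 × 1.026 × 1.396 = 0.88186
EUR→HKD→CHF→EUR: 6.681 × 0.1243 × 1.026 = 0.85204
Maximum is CAD→HKD→EUR→CAD at 0.9214; no arbitrage — every cycle loses value.

0.9214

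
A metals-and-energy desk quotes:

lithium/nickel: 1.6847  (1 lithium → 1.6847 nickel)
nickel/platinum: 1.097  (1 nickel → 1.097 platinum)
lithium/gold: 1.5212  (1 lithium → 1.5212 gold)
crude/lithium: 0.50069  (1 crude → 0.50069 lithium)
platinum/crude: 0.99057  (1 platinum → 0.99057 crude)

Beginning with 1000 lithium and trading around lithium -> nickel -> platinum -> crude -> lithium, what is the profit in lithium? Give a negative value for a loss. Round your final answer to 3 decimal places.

-83.393

1000 lithium × 1.6847 = 1684.7 nickel
1684.7 nickel × 1.097 = 1848.1159 platinum
1848.1159 platinum × 0.99057 = 1830.688167063 crude
1830.688167063 crude × 0.50069 = 916.60725836677347 lithium
Net change: 916.60725836677347 − 1000 = -83.39274163322653 lithium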